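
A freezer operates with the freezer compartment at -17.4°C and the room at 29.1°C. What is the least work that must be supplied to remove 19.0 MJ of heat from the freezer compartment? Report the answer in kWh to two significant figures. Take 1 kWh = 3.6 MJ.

0.96 kWh

In absolute terms T_C = 255.75 K and T_H = 302.25 K, so ΔT = 46.50 K.
The reversible limit is COP_R = T_C/ΔT = 5.500, so W_min = Q_C/COP = Q_C·ΔT/T_C.
W_min = 19.00 × 46.50/255.75 = 3.455 MJ = 0.9596 kWh.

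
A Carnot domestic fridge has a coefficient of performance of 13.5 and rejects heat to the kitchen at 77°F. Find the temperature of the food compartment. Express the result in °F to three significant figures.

40.0 °F

For a Carnot refrigerator COP_R = T_C/(T_H − T_C), so T_C = COP·T_H/(1 + COP).
With T_H = 298.15 K, T_C = 13.5 × 298.15/14.50 = 277.59 K.
Converting, 277.59 K = 39.99°F.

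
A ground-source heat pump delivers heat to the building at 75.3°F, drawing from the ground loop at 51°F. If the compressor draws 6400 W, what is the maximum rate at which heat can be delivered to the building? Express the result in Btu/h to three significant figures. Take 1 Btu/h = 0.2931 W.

481000 Btu/h

In absolute terms T_C = 283.71 K and T_H = 297.21 K, so ΔT = 13.50 K.
COP_Carnot = T_H/ΔT = 297.21/13.50 = 22.02.
Q̇_max = COP_Carnot × Ẇ = 22.02 × 6400 W = 140900 W = 480700 Btu/h.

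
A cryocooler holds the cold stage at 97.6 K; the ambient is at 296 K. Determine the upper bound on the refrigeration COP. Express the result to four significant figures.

The reservoir spacing is ΔT = 296 − 97.6 = 198.4 K.
For a reversible cycle, COP_Carnot = T_C/ΔT = 97.60/198.4 = 0.4919.

0.4919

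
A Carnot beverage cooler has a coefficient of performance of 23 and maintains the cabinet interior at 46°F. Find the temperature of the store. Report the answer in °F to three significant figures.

68.0 °F

COP_R = T_C/(T_H − T_C) gives T_H − T_C = T_C/COP.
With T_C = 280.93 K, T_H = 280.93 × (1 + 1/23) = 293.14 K.
Converting, 293.14 K = 67.99°F.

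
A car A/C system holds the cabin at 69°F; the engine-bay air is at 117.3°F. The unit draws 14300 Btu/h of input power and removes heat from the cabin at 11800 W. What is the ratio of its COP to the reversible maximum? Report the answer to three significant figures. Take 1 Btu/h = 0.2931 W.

Converting, Q̇_C = 11800 W = 40260 Btu/h, so COP_actual = Q̇_C/Ẇ = 40260/14300 = 2.815.
In absolute terms T_C = 293.71 K and T_H = 320.54 K, so ΔT = 26.83 K.
COP_Carnot = T_C/ΔT = 293.71/26.83 = 10.95.
η_II = COP_actual/COP_Carnot = 2.815/10.95 = 0.2572.

0.257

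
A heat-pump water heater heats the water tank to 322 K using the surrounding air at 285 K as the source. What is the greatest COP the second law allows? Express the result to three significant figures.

The reservoir spacing is ΔT = 322 − 285 = 37.00 K.
For a reversible cycle, COP_Carnot = T_H/ΔT = 322.00/37.00 = 8.703.

8.70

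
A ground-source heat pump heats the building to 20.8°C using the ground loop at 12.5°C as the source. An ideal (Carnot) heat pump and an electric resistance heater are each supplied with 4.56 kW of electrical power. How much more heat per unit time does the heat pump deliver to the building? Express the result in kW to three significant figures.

157 kW

In absolute terms T_C = 285.65 K and T_H = 293.95 K, so ΔT = 8.300 K.
COP_Carnot = T_H/ΔT = 293.95/8.300 = 35.42.
The heat pump delivers Q̇_H = COP × Ẇ = 161.5 kW; the resistance heater delivers Ẇ = 4.560 kW.
Extra = (COP − 1)·Ẇ = 156.9 kW.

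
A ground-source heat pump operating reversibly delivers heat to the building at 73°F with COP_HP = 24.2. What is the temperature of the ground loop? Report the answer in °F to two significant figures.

51 °F

COP_HP = T_H/(T_H − T_C) gives T_H − T_C = T_H/COP.
With T_H = 295.93 K, T_C = 295.93 × (1 − 1/24.2) = 283.70 K.
Converting, 283.70 K = 50.99°F.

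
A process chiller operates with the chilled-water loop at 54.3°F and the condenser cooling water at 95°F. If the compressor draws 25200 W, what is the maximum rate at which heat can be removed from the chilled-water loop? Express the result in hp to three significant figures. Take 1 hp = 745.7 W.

In absolute terms T_C = 285.54 K and T_H = 308.15 K, so ΔT = 22.61 K.
COP_Carnot = T_C/ΔT = 285.54/22.61 = 12.63.
Q̇_max = COP_Carnot × Ẇ = 12.63 × 25200 W = 318200 W = 426.8 hp.

427 hp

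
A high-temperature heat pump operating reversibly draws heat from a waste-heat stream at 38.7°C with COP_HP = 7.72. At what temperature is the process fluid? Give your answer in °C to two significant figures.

85 °C

COP_HP = T_H/(T_H − T_C) rearranges to T_H = COP·T_C/(COP − 1).
With T_C = 311.85 K, T_H = 7.72 × 311.85/6.720 = 358.26 K.
Converting, 358.26 K = 85.11°C.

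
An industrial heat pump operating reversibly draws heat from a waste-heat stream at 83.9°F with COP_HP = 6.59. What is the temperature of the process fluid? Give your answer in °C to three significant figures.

82.9 °C

COP_HP = T_H/(T_H − T_C) rearranges to T_H = COP·T_C/(COP − 1).
With T_C = 301.98 K, T_H = 6.59 × 301.98/5.590 = 356.01 K.
Converting, 356.01 K = 82.86°C.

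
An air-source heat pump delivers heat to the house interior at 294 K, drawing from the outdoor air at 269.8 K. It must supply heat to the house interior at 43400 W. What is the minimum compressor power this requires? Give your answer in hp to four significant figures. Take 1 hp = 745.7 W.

4.791 hp

The reservoir spacing is ΔT = 294 − 269.8 = 24.20 K.
COP_Carnot = T_H/ΔT = 294.00/24.20 = 12.15.
Ẇ_min = Q̇/COP_Carnot = 43400/12.15 = 3572 W = 4.791 hp.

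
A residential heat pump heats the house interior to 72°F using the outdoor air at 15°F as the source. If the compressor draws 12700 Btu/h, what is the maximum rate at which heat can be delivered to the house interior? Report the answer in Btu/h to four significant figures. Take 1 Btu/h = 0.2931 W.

118500 Btu/h

In absolute terms T_C = 263.71 K and T_H = 295.37 K, so ΔT = 31.67 K.
COP_Carnot = T_H/ΔT = 295.37/31.67 = 9.328.
Q̇_max = COP_Carnot × Ẇ = 9.328 × 12700 Btu/h = 118500 Btu/h.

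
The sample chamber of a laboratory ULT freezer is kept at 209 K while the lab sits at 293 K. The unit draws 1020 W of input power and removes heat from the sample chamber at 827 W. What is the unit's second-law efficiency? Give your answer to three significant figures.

COP_actual = Q̇_C/Ẇ = 827.0/1020 = 0.8108.
The reservoir spacing is ΔT = 293 − 209 = 84.00 K.
COP_Carnot = T_C/ΔT = 209.00/84.00 = 2.488.
η_II = COP_actual/COP_Carnot = 0.8108/2.488 = 0.3259.

0.326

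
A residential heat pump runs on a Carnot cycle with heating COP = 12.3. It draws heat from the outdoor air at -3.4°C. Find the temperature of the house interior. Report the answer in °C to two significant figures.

20 °C

COP_HP = T_H/(T_H − T_C) rearranges to T_H = COP·T_C/(COP − 1).
With T_C = 269.75 K, T_H = 12.3 × 269.75/11.30 = 293.62 K.
Converting, 293.62 K = 20.47°C.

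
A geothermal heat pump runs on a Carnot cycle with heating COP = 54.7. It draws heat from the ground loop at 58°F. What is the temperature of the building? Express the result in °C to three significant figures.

19.8 °C

COP_HP = T_H/(T_H − T_C) rearranges to T_H = COP·T_C/(COP − 1).
With T_C = 287.59 K, T_H = 54.7 × 287.59/53.70 = 292.95 K.
Converting, 292.95 K = 19.80°C.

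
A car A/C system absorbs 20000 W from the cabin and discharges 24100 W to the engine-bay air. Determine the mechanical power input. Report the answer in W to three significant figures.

For a cyclic device the first law requires Q̇_H = Q̇_C + Ẇ.
Ẇ = Q̇_H − Q̇_C = 4100 W.

4100 W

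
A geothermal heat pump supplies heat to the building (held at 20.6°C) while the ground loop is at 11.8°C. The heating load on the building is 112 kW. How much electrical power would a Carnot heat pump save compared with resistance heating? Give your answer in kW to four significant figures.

In absolute terms T_C = 284.95 K and T_H = 293.75 K, so ΔT = 8.800 K.
COP_Carnot = T_H/ΔT = 293.75/8.800 = 33.38.
Resistance heating needs Ẇ_res = Q̇_H = 112.0 kW; the reversible heat pump needs only Ẇ_hp = Q̇_H/COP = 3.355 kW.
Saving = 112.0 − 3.355 = 108.6 kW.

108.6 kW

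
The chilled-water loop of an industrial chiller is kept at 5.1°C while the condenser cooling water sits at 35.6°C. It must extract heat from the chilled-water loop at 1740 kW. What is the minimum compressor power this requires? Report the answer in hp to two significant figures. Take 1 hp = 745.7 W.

260 hp

In absolute terms T_C = 278.25 K and T_H = 308.75 K, so ΔT = 30.50 K.
COP_Carnot = T_C/ΔT = 278.25/30.50 = 9.123.
Ẇ_min = Q̇/COP_Carnot = 1740/9.123 = 190.7 kW = 255.8 hp.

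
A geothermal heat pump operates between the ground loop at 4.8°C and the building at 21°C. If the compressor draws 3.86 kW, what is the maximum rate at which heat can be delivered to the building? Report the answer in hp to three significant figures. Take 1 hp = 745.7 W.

In absolute terms T_C = 277.95 K and T_H = 294.15 K, so ΔT = 16.20 K.
COP_Carnot = T_H/ΔT = 294.15/16.20 = 18.16.
Q̇_max = COP_Carnot × Ẇ = 18.16 × 3.860 kW = 70.09 kW = 93.99 hp.

94.0 hp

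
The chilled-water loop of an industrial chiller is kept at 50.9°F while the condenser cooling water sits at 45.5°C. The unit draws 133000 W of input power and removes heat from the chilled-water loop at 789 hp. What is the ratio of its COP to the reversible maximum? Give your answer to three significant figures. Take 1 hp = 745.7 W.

Converting, Q̇_C = 789.0 hp = 588400 W, so COP_actual = Q̇_C/Ẇ = 588400/133000 = 4.424.
In absolute terms T_C = 283.65 K and T_H = 318.65 K, so ΔT = 35.00 K.
COP_Carnot = T_C/ΔT = 283.65/35.00 = 8.104.
η_II = COP_actual/COP_Carnot = 4.424/8.104 = 0.5459.

0.546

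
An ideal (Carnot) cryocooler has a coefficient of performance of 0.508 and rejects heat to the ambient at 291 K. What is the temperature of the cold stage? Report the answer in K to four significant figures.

98.03 K

For a Carnot refrigerator COP_R = T_C/(T_H − T_C), so T_C = COP·T_H/(1 + COP).
With T_H = 291.00 K, T_C = 0.508 × 291.00/1.508 = 98.03 K.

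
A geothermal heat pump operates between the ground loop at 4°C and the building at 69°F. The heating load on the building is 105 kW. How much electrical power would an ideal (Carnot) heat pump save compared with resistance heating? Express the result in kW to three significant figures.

99.1 kW

In absolute terms T_C = 277.15 K and T_H = 293.71 K, so ΔT = 16.56 K.
COP_Carnot = T_H/ΔT = 293.71/16.56 = 17.74.
Resistance heating needs Ẇ_res = Q̇_H = 105.0 kW; the reversible heat pump needs only Ẇ_hp = Q̇_H/COP = 5.919 kW.
Saving = 105.0 − 5.919 = 99.08 kW.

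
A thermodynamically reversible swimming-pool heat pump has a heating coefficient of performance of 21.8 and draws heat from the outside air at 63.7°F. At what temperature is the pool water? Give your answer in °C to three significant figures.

COP_HP = T_H/(T_H − T_C) rearranges to T_H = COP·T_C/(COP − 1).
With T_C = 290.76 K, T_H = 21.8 × 290.76/20.80 = 304.74 K.
Converting, 304.74 K = 31.59°C.

31.6 °C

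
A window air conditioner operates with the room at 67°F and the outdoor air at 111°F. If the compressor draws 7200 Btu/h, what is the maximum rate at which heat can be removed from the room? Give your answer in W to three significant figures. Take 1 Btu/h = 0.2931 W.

In absolute terms T_C = 292.59 K and T_H = 317.04 K, so ΔT = 24.44 K.
COP_Carnot = T_C/ΔT = 292.59/24.44 = 11.97.
Q̇_max = COP_Carnot × Ẇ = 11.97 × 7200 Btu/h = 86180 Btu/h = 25260 W.

25300 W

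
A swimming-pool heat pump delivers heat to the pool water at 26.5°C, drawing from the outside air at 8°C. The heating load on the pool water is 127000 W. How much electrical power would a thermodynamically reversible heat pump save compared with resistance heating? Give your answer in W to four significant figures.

119200 W

In absolute terms T_C = 281.15 K and T_H = 299.65 K, so ΔT = 18.50 K.
COP_Carnot = T_H/ΔT = 299.65/18.50 = 16.20.
Resistance heating needs Ẇ_res = Q̇_H = 127000 W; the reversible heat pump needs only Ẇ_hp = Q̇_H/COP = 7841 W.
Saving = 127000 − 7841 = 119200 W.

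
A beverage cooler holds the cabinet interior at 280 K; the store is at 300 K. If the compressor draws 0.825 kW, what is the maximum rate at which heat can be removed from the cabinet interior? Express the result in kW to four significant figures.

The reservoir spacing is ΔT = 300 − 280 = 20.00 K.
COP_Carnot = T_C/ΔT = 280.00/20.00 = 14.00.
Q̇_max = COP_Carnot × Ẇ = 14.00 × 0.8250 kW = 11.55 kW.

11.55 kW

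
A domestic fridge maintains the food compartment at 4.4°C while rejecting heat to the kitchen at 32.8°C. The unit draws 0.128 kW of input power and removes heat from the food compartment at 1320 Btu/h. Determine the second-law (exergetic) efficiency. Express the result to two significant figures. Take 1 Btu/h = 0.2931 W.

Converting, Q̇_C = 1320 Btu/h = 0.3869 kW, so COP_actual = Q̇_C/Ẇ = 0.3869/0.1280 = 3.023.
In absolute terms T_C = 277.55 K and T_H = 305.95 K, so ΔT = 28.40 K.
COP_Carnot = T_C/ΔT = 277.55/28.40 = 9.773.
η_II = COP_actual/COP_Carnot = 3.023/9.773 = 0.3093.

0.31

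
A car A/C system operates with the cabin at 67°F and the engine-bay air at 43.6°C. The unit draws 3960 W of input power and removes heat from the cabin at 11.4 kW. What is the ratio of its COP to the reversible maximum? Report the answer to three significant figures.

0.238

Converting, Q̇_C = 11.40 kW = 11400 W, so COP_actual = Q̇_C/Ẇ = 11400/3960 = 2.879.
In absolute terms T_C = 292.59 K and T_H = 316.75 K, so ΔT = 24.16 K.
COP_Carnot = T_C/ΔT = 292.59/24.16 = 12.11.
η_II = COP_actual/COP_Carnot = 2.879/12.11 = 0.2377.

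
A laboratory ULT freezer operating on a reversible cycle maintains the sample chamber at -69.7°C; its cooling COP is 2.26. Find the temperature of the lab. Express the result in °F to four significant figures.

68.58 °F

COP_R = T_C/(T_H − T_C) gives T_H − T_C = T_C/COP.
With T_C = 203.45 K, T_H = 203.45 × (1 + 1/2.26) = 293.47 K.
Converting, 293.47 K = 68.58°F.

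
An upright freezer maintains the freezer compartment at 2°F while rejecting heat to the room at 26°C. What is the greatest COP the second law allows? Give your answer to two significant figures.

6.0

In absolute terms T_C = 256.48 K and T_H = 299.15 K, so ΔT = 42.67 K.
For a reversible cycle, COP_Carnot = T_C/ΔT = 256.48/42.67 = 6.011.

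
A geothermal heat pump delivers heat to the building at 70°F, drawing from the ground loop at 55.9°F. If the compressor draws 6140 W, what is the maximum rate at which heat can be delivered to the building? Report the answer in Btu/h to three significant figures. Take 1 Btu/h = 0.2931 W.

In absolute terms T_C = 286.43 K and T_H = 294.26 K, so ΔT = 7.833 K.
COP_Carnot = T_H/ΔT = 294.26/7.833 = 37.57.
Q̇_max = COP_Carnot × Ẇ = 37.57 × 6140 W = 230700 W = 786900 Btu/h.

787000 Btu/h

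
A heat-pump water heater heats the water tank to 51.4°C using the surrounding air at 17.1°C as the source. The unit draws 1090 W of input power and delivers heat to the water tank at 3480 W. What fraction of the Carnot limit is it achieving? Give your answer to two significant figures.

COP_actual = Q̇_H/Ẇ = 3480/1090 = 3.193.
In absolute terms T_C = 290.25 K and T_H = 324.55 K, so ΔT = 34.30 K.
COP_Carnot = T_H/ΔT = 324.55/34.30 = 9.462.
η_II = COP_actual/COP_Carnot = 3.193/9.462 = 0.3374.

0.34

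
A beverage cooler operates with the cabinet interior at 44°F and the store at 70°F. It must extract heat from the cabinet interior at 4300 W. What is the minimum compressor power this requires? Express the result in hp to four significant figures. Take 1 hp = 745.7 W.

In absolute terms T_C = 279.82 K and T_H = 294.26 K, so ΔT = 14.44 K.
COP_Carnot = T_C/ΔT = 279.82/14.44 = 19.37.
Ẇ_min = Q̇/COP_Carnot = 4300/19.37 = 222.0 W = 0.2977 hp.

0.2977 hp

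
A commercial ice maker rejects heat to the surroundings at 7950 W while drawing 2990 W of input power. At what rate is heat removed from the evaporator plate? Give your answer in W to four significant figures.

4960 W

For a cyclic device the first law requires Q̇_H = Q̇_C + Ẇ.
Q̇_C = Q̇_H − Ẇ = 4960 W.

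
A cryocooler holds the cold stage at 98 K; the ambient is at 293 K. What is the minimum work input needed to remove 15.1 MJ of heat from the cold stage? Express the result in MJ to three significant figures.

30.0 MJ

The reservoir spacing is ΔT = 293 − 98 = 195.0 K.
The reversible limit is COP_R = T_C/ΔT = 0.5026, so W_min = Q_C/COP = Q_C·ΔT/T_C.
W_min = 15.10 × 195.0/98.00 = 30.05 MJ.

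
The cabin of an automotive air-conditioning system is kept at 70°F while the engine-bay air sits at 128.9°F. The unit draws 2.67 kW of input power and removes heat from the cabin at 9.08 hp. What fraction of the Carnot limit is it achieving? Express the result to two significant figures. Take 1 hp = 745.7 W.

0.28

Converting, Q̇_C = 9.080 hp = 6.771 kW, so COP_actual = Q̇_C/Ẇ = 6.771/2.670 = 2.536.
In absolute terms T_C = 294.26 K and T_H = 326.98 K, so ΔT = 32.72 K.
COP_Carnot = T_C/ΔT = 294.26/32.72 = 8.993.
η_II = COP_actual/COP_Carnot = 2.536/8.993 = 0.2820.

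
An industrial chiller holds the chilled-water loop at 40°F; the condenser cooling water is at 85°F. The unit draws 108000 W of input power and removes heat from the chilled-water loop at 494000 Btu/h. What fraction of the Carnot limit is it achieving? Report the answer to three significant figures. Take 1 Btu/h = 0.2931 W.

Converting, Q̇_C = 494000 Btu/h = 144800 W, so COP_actual = Q̇_C/Ẇ = 144800/108000 = 1.341.
In absolute terms T_C = 277.59 K and T_H = 302.59 K, so ΔT = 25.00 K.
COP_Carnot = T_C/ΔT = 277.59/25.00 = 11.10.
η_II = COP_actual/COP_Carnot = 1.341/11.10 = 0.1207.

0.121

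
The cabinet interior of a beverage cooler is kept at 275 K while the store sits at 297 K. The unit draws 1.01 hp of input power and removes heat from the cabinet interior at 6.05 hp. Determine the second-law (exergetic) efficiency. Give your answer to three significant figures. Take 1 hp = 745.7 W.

COP_actual = Q̇_C/Ẇ = 6.050/1.010 = 5.990.
The reservoir spacing is ΔT = 297 − 275 = 22.00 K.
COP_Carnot = T_C/ΔT = 275.00/22.00 = 12.50.
η_II = COP_actual/COP_Carnot = 5.990/12.50 = 0.4792.

0.479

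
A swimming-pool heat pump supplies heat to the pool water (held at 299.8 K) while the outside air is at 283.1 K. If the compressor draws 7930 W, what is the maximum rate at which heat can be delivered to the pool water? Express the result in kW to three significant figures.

The reservoir spacing is ΔT = 299.8 − 283.1 = 16.70 K.
COP_Carnot = T_H/ΔT = 299.80/16.70 = 17.95.
Q̇_max = COP_Carnot × Ẇ = 17.95 × 7930 W = 142400 W = 142.4 kW.

142 kW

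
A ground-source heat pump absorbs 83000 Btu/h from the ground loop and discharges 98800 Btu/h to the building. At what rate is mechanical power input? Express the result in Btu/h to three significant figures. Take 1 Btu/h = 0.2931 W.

15800 Btu/h

For a cyclic device the first law requires Q̇_H = Q̇_C + Ẇ.
Ẇ = Q̇_H − Q̇_C = 15800 Btu/h.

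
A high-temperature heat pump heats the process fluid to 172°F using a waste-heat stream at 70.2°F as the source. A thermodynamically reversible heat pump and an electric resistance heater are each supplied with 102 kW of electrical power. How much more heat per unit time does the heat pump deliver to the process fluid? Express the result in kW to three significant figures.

In absolute terms T_C = 294.37 K and T_H = 350.93 K, so ΔT = 56.56 K.
COP_Carnot = T_H/ΔT = 350.93/56.56 = 6.205.
The heat pump delivers Q̇_H = COP × Ẇ = 632.9 kW; the resistance heater delivers Ẇ = 102.0 kW.
Extra = (COP − 1)·Ẇ = 530.9 kW.

531 kW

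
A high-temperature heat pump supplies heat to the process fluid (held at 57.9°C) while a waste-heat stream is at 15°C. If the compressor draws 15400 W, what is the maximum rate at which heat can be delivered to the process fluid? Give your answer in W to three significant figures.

In absolute terms T_C = 288.15 K and T_H = 331.05 K, so ΔT = 42.90 K.
COP_Carnot = T_H/ΔT = 331.05/42.90 = 7.717.
Q̇_max = COP_Carnot × Ẇ = 7.717 × 15400 W = 118800 W.

119000 W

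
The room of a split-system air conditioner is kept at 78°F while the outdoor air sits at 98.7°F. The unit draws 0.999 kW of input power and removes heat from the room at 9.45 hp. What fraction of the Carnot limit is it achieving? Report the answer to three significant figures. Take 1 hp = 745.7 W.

Converting, Q̇_C = 9.450 hp = 7.047 kW, so COP_actual = Q̇_C/Ẇ = 7.047/0.9990 = 7.054.
In absolute terms T_C = 298.71 K and T_H = 310.21 K, so ΔT = 11.50 K.
COP_Carnot = T_C/ΔT = 298.71/11.50 = 25.97.
η_II = COP_actual/COP_Carnot = 7.054/25.97 = 0.2716.

0.272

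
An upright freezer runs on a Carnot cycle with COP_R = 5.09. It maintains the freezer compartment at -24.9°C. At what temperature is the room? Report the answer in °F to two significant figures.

COP_R = T_C/(T_H − T_C) gives T_H − T_C = T_C/COP.
With T_C = 248.25 K, T_H = 248.25 × (1 + 1/5.09) = 297.02 K.
Converting, 297.02 K = 74.97°F.

75 °F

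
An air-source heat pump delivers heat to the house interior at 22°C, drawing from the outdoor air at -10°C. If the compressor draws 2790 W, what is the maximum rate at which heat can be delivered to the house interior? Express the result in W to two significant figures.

In absolute terms T_C = 263.15 K and T_H = 295.15 K, so ΔT = 32.00 K.
COP_Carnot = T_H/ΔT = 295.15/32.00 = 9.223.
Q̇_max = COP_Carnot × Ẇ = 9.223 × 2790 W = 25730 W.

26000 W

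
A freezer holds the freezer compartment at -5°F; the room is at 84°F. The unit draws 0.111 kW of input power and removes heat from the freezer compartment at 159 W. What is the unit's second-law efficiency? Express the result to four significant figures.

0.2804

Converting, Q̇_C = 159.0 W = 0.1590 kW, so COP_actual = Q̇_C/Ẇ = 0.1590/0.1110 = 1.432.
In absolute terms T_C = 252.59 K and T_H = 302.04 K, so ΔT = 49.44 K.
COP_Carnot = T_C/ΔT = 252.59/49.44 = 5.109.
η_II = COP_actual/COP_Carnot = 1.432/5.109 = 0.2804.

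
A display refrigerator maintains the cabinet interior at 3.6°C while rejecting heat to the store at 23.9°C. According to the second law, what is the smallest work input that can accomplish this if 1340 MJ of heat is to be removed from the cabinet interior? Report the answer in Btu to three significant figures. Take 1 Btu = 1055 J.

In absolute terms T_C = 276.75 K and T_H = 297.05 K, so ΔT = 20.30 K.
The reversible limit is COP_R = T_C/ΔT = 13.63, so W_min = Q_C/COP = Q_C·ΔT/T_C.
W_min = 1340 × 20.30/276.75 = 98.29 MJ = 93170 Btu.

93200 Btu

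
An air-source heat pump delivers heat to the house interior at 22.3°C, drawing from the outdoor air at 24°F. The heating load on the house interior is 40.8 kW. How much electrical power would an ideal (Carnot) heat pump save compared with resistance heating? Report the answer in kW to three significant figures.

37.1 kW

In absolute terms T_C = 268.71 K and T_H = 295.45 K, so ΔT = 26.74 K.
COP_Carnot = T_H/ΔT = 295.45/26.74 = 11.05.
Resistance heating needs Ẇ_res = Q̇_H = 40.80 kW; the reversible heat pump needs only Ẇ_hp = Q̇_H/COP = 3.693 kW.
Saving = 40.80 − 3.693 = 37.11 kW.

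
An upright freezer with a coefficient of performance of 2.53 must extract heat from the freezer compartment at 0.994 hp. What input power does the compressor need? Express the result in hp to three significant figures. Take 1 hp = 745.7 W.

Ẇ = Q̇_C/COP = 0.9940/2.53 = 0.3929 hp.

0.393 hp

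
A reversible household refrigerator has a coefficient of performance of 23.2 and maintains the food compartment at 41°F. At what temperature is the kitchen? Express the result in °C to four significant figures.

16.99 °C

COP_R = T_C/(T_H − T_C) gives T_H − T_C = T_C/COP.
With T_C = 278.15 K, T_H = 278.15 × (1 + 1/23.2) = 290.14 K.
Converting, 290.14 K = 16.99°C.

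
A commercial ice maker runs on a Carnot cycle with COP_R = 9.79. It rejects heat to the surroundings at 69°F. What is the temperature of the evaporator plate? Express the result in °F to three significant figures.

For a Carnot refrigerator COP_R = T_C/(T_H − T_C), so T_C = COP·T_H/(1 + COP).
With T_H = 293.71 K, T_C = 9.79 × 293.71/10.79 = 266.49 K.
Converting, 266.49 K = 20.00°F.

20.0 °F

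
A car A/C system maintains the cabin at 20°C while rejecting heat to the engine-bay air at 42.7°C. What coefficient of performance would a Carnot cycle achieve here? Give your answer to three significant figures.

12.9

In absolute terms T_C = 293.15 K and T_H = 315.85 K, so ΔT = 22.70 K.
For a reversible cycle, COP_Carnot = T_C/ΔT = 293.15/22.70 = 12.91.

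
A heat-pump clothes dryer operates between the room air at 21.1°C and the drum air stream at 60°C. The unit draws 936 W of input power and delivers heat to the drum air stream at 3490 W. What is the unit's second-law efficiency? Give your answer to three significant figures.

COP_actual = Q̇_H/Ẇ = 3490/936.0 = 3.729.
In absolute terms T_C = 294.25 K and T_H = 333.15 K, so ΔT = 38.90 K.
COP_Carnot = T_H/ΔT = 333.15/38.90 = 8.564.
η_II = COP_actual/COP_Carnot = 3.729/8.564 = 0.4354.

0.435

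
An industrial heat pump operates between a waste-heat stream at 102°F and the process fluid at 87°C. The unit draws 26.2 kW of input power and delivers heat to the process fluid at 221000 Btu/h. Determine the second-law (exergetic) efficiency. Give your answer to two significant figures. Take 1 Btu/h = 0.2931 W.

Converting, Q̇_H = 221000 Btu/h = 64.78 kW, so COP_actual = Q̇_H/Ẇ = 64.78/26.20 = 2.472.
In absolute terms T_C = 312.04 K and T_H = 360.15 K, so ΔT = 48.11 K.
COP_Carnot = T_H/ΔT = 360.15/48.11 = 7.486.
η_II = COP_actual/COP_Carnot = 2.472/7.486 = 0.3303.

0.33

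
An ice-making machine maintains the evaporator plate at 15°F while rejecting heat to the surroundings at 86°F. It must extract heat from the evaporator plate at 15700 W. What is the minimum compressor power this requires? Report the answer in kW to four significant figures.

2.348 kW

In absolute terms T_C = 263.71 K and T_H = 303.15 K, so ΔT = 39.44 K.
COP_Carnot = T_C/ΔT = 263.71/39.44 = 6.685.
Ẇ_min = Q̇/COP_Carnot = 15700/6.685 = 2348 W = 2.348 kW.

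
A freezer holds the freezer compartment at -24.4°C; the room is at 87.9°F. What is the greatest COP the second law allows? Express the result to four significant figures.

In absolute terms T_C = 248.75 K and T_H = 304.21 K, so ΔT = 55.46 K.
For a reversible cycle, COP_Carnot = T_C/ΔT = 248.75/55.46 = 4.486.

4.486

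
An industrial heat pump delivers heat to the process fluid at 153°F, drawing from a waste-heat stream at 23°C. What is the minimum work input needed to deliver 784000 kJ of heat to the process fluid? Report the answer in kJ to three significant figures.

In absolute terms T_C = 296.15 K and T_H = 340.37 K, so ΔT = 44.22 K.
The reversible limit is COP_HP = T_H/ΔT = 7.697, so W_min = Q_H/COP = Q_H·ΔT/T_H.
W_min = 784000 × 44.22/340.37 = 101900 kJ.

102000 kJ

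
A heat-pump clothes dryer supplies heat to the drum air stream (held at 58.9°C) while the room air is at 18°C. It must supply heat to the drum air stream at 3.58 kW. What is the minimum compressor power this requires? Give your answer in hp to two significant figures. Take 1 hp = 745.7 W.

In absolute terms T_C = 291.15 K and T_H = 332.05 K, so ΔT = 40.90 K.
COP_Carnot = T_H/ΔT = 332.05/40.90 = 8.119.
Ẇ_min = Q̇/COP_Carnot = 3.580/8.119 = 0.4410 kW = 0.5913 hp.

0.59 hp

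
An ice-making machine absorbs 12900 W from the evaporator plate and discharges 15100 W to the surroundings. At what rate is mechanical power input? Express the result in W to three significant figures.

2200 W

For a cyclic device the first law requires Q̇_H = Q̇_C + Ẇ.
Ẇ = Q̇_H − Q̇_C = 2200 W.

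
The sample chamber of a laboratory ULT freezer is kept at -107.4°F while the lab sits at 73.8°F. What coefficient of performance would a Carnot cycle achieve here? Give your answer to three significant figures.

1.94

In absolute terms T_C = 195.71 K and T_H = 296.37 K, so ΔT = 100.7 K.
For a reversible cycle, COP_Carnot = T_C/ΔT = 195.71/100.7 = 1.944.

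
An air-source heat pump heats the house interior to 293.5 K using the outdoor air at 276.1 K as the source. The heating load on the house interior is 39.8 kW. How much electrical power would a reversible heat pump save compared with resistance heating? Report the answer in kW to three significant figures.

The reservoir spacing is ΔT = 293.5 − 276.1 = 17.40 K.
COP_Carnot = T_H/ΔT = 293.50/17.40 = 16.87.
Resistance heating needs Ẇ_res = Q̇_H = 39.80 kW; the reversible heat pump needs only Ẇ_hp = Q̇_H/COP = 2.360 kW.
Saving = 39.80 − 2.360 = 37.44 kW.

37.4 kW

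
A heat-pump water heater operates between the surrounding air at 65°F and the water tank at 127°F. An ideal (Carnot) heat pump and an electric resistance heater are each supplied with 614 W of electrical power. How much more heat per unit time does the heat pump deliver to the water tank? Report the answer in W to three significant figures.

5200 W

In absolute terms T_C = 291.48 K and T_H = 325.93 K, so ΔT = 34.44 K.
COP_Carnot = T_H/ΔT = 325.93/34.44 = 9.462.
The heat pump delivers Q̇_H = COP × Ẇ = 5810 W; the resistance heater delivers Ẇ = 614.0 W.
Extra = (COP − 1)·Ẇ = 5196 W.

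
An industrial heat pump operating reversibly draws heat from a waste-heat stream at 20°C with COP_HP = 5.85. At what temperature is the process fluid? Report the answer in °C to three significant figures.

COP_HP = T_H/(T_H − T_C) rearranges to T_H = COP·T_C/(COP − 1).
With T_C = 293.15 K, T_H = 5.85 × 293.15/4.850 = 353.59 K.
Converting, 353.59 K = 80.44°C.

80.4 °C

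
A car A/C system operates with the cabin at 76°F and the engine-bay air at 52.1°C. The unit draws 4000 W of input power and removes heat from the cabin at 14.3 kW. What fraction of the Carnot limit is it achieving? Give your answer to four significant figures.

0.3322

Converting, Q̇_C = 14.30 kW = 14300 W, so COP_actual = Q̇_C/Ẇ = 14300/4000 = 3.575.
In absolute terms T_C = 297.59 K and T_H = 325.25 K, so ΔT = 27.66 K.
COP_Carnot = T_C/ΔT = 297.59/27.66 = 10.76.
η_II = COP_actual/COP_Carnot = 3.575/10.76 = 0.3322.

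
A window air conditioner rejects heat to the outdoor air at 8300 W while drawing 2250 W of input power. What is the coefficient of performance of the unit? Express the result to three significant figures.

2.69

The first law gives Q̇_H = Q̇_C + Ẇ, so the three rates are Q̇_C = 6050, Q̇_H = 8300, Ẇ = 2250 W.
COP_R = Q̇_C/Ẇ = 6050/2250 = 2.689.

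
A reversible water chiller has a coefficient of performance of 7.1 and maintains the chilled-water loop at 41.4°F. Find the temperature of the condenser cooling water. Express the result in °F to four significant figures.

112.0 °F

COP_R = T_C/(T_H − T_C) gives T_H − T_C = T_C/COP.
With T_C = 278.37 K, T_H = 278.37 × (1 + 1/7.1) = 317.58 K.
Converting, 317.58 K = 111.97°F.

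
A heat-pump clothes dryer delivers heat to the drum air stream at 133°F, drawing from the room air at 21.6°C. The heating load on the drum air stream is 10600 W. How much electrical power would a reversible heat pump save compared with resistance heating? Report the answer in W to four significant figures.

9489 W

In absolute terms T_C = 294.75 K and T_H = 329.26 K, so ΔT = 34.51 K.
COP_Carnot = T_H/ΔT = 329.26/34.51 = 9.541.
Resistance heating needs Ẇ_res = Q̇_H = 10600 W; the reversible heat pump needs only Ẇ_hp = Q̇_H/COP = 1111 W.
Saving = 10600 − 1111 = 9489 W.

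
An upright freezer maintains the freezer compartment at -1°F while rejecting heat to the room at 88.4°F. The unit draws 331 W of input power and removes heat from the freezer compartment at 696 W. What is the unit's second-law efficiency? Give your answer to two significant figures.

COP_actual = Q̇_C/Ẇ = 696.0/331.0 = 2.103.
In absolute terms T_C = 254.82 K and T_H = 304.48 K, so ΔT = 49.67 K.
COP_Carnot = T_C/ΔT = 254.82/49.67 = 5.131.
η_II = COP_actual/COP_Carnot = 2.103/5.131 = 0.4098.

0.41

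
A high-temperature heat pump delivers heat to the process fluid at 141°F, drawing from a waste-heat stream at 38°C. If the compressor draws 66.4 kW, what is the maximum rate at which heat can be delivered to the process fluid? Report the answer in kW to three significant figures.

982 kW

In absolute terms T_C = 311.15 K and T_H = 333.71 K, so ΔT = 22.56 K.
COP_Carnot = T_H/ΔT = 333.71/22.56 = 14.79.
Q̇_max = COP_Carnot × Ẇ = 14.79 × 66.40 kW = 982.4 kW.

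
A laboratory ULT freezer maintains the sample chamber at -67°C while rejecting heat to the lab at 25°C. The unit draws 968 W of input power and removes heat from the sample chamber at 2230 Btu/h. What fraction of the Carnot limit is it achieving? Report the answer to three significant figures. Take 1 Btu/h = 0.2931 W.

0.301

Converting, Q̇_C = 2230 Btu/h = 653.6 W, so COP_actual = Q̇_C/Ẇ = 653.6/968.0 = 0.6752.
In absolute terms T_C = 206.15 K and T_H = 298.15 K, so ΔT = 92.00 K.
COP_Carnot = T_C/ΔT = 206.15/92.00 = 2.241.
η_II = COP_actual/COP_Carnot = 0.6752/2.241 = 0.3013.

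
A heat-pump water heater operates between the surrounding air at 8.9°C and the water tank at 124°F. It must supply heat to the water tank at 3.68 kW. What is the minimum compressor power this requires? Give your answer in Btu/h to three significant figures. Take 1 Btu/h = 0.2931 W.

1630 Btu/h

In absolute terms T_C = 282.05 K and T_H = 324.26 K, so ΔT = 42.21 K.
COP_Carnot = T_H/ΔT = 324.26/42.21 = 7.682.
Ẇ_min = Q̇/COP_Carnot = 3.680/7.682 = 0.4790 kW = 1634 Btu/h.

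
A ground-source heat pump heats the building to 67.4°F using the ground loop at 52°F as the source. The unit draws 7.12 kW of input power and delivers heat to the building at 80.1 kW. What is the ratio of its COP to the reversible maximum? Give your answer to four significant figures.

COP_actual = Q̇_H/Ẇ = 80.10/7.120 = 11.25.
In absolute terms T_C = 284.26 K and T_H = 292.82 K, so ΔT = 8.556 K.
COP_Carnot = T_H/ΔT = 292.82/8.556 = 34.23.
η_II = COP_actual/COP_Carnot = 11.25/34.23 = 0.3287.

0.3287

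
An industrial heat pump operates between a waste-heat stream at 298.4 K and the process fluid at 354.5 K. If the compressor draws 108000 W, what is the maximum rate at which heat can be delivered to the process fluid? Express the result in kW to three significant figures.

682 kW

The reservoir spacing is ΔT = 354.5 − 298.4 = 56.10 K.
COP_Carnot = T_H/ΔT = 354.50/56.10 = 6.319.
Q̇_max = COP_Carnot × Ẇ = 6.319 × 108000 W = 682500 W = 682.5 kW.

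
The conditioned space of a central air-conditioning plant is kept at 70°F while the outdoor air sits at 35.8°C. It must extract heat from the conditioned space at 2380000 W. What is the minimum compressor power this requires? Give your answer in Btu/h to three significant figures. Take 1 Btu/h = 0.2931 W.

405000 Btu/h

In absolute terms T_C = 294.26 K and T_H = 308.95 K, so ΔT = 14.69 K.
COP_Carnot = T_C/ΔT = 294.26/14.69 = 20.03.
Ẇ_min = Q̇/COP_Carnot = 2380000/20.03 = 118800 W = 405300 Btu/h.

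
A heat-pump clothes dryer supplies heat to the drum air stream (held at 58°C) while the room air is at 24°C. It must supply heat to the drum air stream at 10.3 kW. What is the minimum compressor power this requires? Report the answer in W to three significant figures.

1060 W

In absolute terms T_C = 297.15 K and T_H = 331.15 K, so ΔT = 34.00 K.
COP_Carnot = T_H/ΔT = 331.15/34.00 = 9.740.
Ẇ_min = Q̇/COP_Carnot = 10.30/9.740 = 1.058 kW = 1058 W.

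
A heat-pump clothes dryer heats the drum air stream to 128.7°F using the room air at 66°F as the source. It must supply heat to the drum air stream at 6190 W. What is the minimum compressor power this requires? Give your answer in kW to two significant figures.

In absolute terms T_C = 292.04 K and T_H = 326.87 K, so ΔT = 34.83 K.
COP_Carnot = T_H/ΔT = 326.87/34.83 = 9.384.
Ẇ_min = Q̇/COP_Carnot = 6190/9.384 = 659.6 W = 0.6596 kW.

0.66 kW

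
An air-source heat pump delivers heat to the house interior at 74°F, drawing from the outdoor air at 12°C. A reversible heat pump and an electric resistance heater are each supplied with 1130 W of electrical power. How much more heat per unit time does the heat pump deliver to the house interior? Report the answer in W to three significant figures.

28400 W

In absolute terms T_C = 285.15 K and T_H = 296.48 K, so ΔT = 11.33 K.
COP_Carnot = T_H/ΔT = 296.48/11.33 = 26.16.
The heat pump delivers Q̇_H = COP × Ẇ = 29560 W; the resistance heater delivers Ẇ = 1130 W.
Extra = (COP − 1)·Ẇ = 28430 W.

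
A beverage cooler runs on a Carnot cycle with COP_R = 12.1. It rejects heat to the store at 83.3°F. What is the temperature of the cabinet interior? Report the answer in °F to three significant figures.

41.9 °F

For a Carnot refrigerator COP_R = T_C/(T_H − T_C), so T_C = COP·T_H/(1 + COP).
With T_H = 301.65 K, T_C = 12.1 × 301.65/13.10 = 278.62 K.
Converting, 278.62 K = 41.85°F.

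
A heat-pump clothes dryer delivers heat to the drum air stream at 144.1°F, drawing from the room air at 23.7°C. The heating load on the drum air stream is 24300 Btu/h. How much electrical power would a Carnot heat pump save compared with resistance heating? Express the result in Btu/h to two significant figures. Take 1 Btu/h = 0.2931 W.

22000 Btu/h

In absolute terms T_C = 296.85 K and T_H = 335.43 K, so ΔT = 38.58 K.
COP_Carnot = T_H/ΔT = 335.43/38.58 = 8.695.
Resistance heating needs Ẇ_res = Q̇_H = 24300 Btu/h; the reversible heat pump needs only Ẇ_hp = Q̇_H/COP = 2795 Btu/h.
Saving = 24300 − 2795 = 21510 Btu/h.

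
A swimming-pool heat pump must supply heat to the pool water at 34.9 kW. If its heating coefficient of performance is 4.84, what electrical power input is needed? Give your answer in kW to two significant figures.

7.2 kW

Ẇ = Q̇_H/COP_HP = 34.90/4.84 = 7.211 kW.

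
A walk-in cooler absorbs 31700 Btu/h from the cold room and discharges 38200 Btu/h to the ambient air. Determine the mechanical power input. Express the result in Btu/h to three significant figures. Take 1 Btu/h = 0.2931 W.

6500 Btu/h

For a cyclic device the first law requires Q̇_H = Q̇_C + Ẇ.
Ẇ = Q̇_H − Q̇_C = 6500 Btu/h.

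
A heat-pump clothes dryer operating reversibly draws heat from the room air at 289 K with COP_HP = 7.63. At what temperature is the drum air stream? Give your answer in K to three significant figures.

333 K

COP_HP = T_H/(T_H − T_C) rearranges to T_H = COP·T_C/(COP − 1).
With T_C = 289.00 K, T_H = 7.63 × 289.00/6.630 = 332.59 K.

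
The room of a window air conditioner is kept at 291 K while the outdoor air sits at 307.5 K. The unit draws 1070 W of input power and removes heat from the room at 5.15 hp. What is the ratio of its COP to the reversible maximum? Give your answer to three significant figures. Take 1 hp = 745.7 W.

Converting, Q̇_C = 5.150 hp = 3840 W, so COP_actual = Q̇_C/Ẇ = 3840/1070 = 3.589.
The reservoir spacing is ΔT = 307.5 − 291 = 16.50 K.
COP_Carnot = T_C/ΔT = 291.00/16.50 = 17.64.
η_II = COP_actual/COP_Carnot = 3.589/17.64 = 0.2035.

0.204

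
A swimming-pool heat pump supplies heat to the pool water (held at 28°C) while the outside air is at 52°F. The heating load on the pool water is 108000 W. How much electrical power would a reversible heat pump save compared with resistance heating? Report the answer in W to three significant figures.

102000 W

In absolute terms T_C = 284.26 K and T_H = 301.15 K, so ΔT = 16.89 K.
COP_Carnot = T_H/ΔT = 301.15/16.89 = 17.83.
Resistance heating needs Ẇ_res = Q̇_H = 108000 W; the reversible heat pump needs only Ẇ_hp = Q̇_H/COP = 6057 W.
Saving = 108000 − 6057 = 101900 W.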